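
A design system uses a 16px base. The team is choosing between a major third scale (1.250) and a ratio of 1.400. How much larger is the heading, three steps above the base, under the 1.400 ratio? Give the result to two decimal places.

12.65px

Major third: 16.0 × 1.250³ = 31.2500px
At 1.400: 16.0 × 1.400³ = 43.9040px
Difference: 43.9040 − 31.2500 = 12.6540px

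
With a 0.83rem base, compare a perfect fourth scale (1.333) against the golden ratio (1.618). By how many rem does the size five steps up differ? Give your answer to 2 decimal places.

Perfect fourth: 0.83 × 1.333⁵ = 3.4932rem
Golden ratio: 0.83 × 1.618⁵ = 9.2039rem
Difference: 9.2039 − 3.4932 = 5.7107rem

5.71rem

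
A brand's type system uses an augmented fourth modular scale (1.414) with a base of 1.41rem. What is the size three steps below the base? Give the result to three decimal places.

1.41 ÷ 1.414³ = 1.41 ÷ 2.82715 ≈ 0.499

0.499rem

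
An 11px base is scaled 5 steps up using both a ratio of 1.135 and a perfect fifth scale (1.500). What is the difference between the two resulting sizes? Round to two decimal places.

At 1.135: 11.0 × 1.135⁵ = 20.7192px
Perfect fifth: 11.0 × 1.500⁵ = 83.5312px
Difference: 83.5312 − 20.7192 = 62.8120px

62.81px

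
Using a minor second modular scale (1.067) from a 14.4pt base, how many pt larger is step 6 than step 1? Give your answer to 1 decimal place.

Step 1: 14.4 × 1.067 = 15.365pt
Step 6: 14.4 × 1.067⁶ = 21.250pt
Difference: 21.250 − 15.365 = 5.885pt

5.9pt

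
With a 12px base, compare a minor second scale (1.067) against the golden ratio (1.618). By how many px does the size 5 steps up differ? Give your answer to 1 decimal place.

116.5px

Minor second: 12.0 × 1.067⁵ = 16.596px
Golden ratio: 12.0 × 1.618⁵ = 133.068px
Difference: 133.068 − 16.596 = 116.472px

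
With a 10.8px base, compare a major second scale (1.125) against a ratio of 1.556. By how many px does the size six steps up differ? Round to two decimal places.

131.38px

Major second: 10.8 × 1.125⁶ = 21.8947px
At 1.556: 10.8 × 1.556⁶ = 153.2785px
Difference: 153.2785 − 21.8947 = 131.3838px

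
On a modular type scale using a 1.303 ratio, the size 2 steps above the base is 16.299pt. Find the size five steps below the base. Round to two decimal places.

2.56pt

16.299 ÷ 1.303⁷ = 16.299 ÷ 6.37692 ≈ 2.556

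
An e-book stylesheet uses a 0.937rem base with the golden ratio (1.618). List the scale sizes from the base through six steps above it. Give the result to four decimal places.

Step 0: 0.937rem
Step 1: 0.937 × 1.618 = 1.5161
Step 2: 0.937 × 1.618² = 2.4530
Step 3: 0.937 × 1.618³ = 3.9689
Step 4: 0.937 × 1.618⁴ = 6.4218
Step 5: 0.937 × 1.618⁵ = 10.3904
Step 6: 0.937 × 1.618⁶ = 16.8117

0.9370rem, 1.5161rem, 2.4530rem, 3.9689rem, 6.4218rem, 10.3904rem, 16.8117rem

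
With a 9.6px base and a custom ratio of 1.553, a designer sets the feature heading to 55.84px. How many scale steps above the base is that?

1.553ⁿ = 55.84 / 9.6 = 5.8167
n = ln(5.8167) / ln(1.553) = 1.7607 / 0.4402 ≈ 4.00

4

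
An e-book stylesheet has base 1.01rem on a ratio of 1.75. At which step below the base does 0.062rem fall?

5

1.75ⁿ = 1.01 / 0.062 = 16.2903
n = ln(16.2903) / ln(1.75) = 2.7906 / 0.5596 ≈ 4.99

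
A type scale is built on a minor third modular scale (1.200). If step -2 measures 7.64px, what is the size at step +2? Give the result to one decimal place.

15.8px

The gap is 2 − (-2) = 4 steps, so the factor is 1.200^4.
7.64 × 1.200⁴ = 7.64 × 2.07360 ≈ 15.842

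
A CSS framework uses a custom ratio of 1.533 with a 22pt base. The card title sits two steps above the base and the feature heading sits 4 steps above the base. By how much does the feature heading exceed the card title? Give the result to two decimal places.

69.80pt

Step 2: 22.0 × 1.533² = 51.7020pt
Step 4: 22.0 × 1.533⁴ = 121.5042pt
Difference: 121.5042 − 51.7020 = 69.8022pt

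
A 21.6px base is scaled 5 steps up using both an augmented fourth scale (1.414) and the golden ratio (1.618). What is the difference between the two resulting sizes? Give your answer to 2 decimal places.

117.43px

Augmented fourth: 21.6 × 1.414⁵ = 122.0958px
Golden ratio: 21.6 × 1.618⁵ = 239.5225px
Difference: 239.5225 − 122.0958 = 117.4267px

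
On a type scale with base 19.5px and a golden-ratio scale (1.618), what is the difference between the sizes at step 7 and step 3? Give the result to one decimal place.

Step 3: 19.5 × 1.618³ = 82.598px
Step 7: 19.5 × 1.618⁷ = 566.088px
Difference: 566.088 − 82.598 = 483.490px

483.5px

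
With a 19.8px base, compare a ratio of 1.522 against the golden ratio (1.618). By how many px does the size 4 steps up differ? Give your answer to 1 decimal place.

At 1.522: 19.8 × 1.522⁴ = 106.249px
Golden ratio: 19.8 × 1.618⁴ = 135.700px
Difference: 135.700 − 106.249 = 29.451px

29.5px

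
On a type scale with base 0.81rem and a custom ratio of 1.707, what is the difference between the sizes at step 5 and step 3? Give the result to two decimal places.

7.71rem

Step 3: 0.81 × 1.707³ = 4.0289rem
Step 5: 0.81 × 1.707⁵ = 11.7396rem
Difference: 11.7396 − 4.0289 = 7.7107rem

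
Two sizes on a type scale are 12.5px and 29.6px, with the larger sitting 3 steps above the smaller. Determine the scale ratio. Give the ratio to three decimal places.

r³ = 29.6 / 12.5, so r = (29.6/12.5)^(1/3).
r = 2.3680^(1/3) ≈ 1.3329

1.333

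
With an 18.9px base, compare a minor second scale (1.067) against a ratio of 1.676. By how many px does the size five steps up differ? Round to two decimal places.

223.80px

Minor second: 18.9 × 1.067⁵ = 26.1387px
At 1.676: 18.9 × 1.676⁵ = 249.9378px
Difference: 249.9378 − 26.1387 = 223.7991px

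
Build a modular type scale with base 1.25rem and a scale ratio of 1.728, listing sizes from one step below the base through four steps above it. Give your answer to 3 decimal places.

0.723rem, 1.250rem, 2.160rem, 3.732rem, 6.450rem, 11.145rem

Step -1: 1.25 ÷ 1.728 = 0.723
Step 0: 1.25rem
Step 1: 1.25 × 1.728 = 2.160
Step 2: 1.25 × 1.728² = 3.732
Step 3: 1.25 × 1.728³ = 6.450
Step 4: 1.25 × 1.728⁴ = 11.145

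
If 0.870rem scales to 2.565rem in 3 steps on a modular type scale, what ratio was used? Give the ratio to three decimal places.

r³ = 2.565 / 0.870, so r = (2.565/0.870)^(1/3).
r = 2.9483^(1/3) ≈ 1.4339

1.434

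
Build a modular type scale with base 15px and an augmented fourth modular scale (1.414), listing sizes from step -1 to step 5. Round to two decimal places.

10.61px, 15.00px, 21.21px, 29.99px, 42.41px, 59.96px, 84.79px

Step -1: 15.0 ÷ 1.414 = 10.61
Step 0: 15px
Step 1: 15.0 × 1.414 = 21.21
Step 2: 15.0 × 1.414² = 29.99
Step 3: 15.0 × 1.414³ = 42.41
Step 4: 15.0 × 1.414⁴ = 59.96
Step 5: 15.0 × 1.414⁵ = 84.79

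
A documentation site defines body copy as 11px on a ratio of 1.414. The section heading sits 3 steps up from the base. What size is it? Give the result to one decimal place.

31.1px

11.0 × 1.414³ = 11.0 × 2.82715 ≈ 31.10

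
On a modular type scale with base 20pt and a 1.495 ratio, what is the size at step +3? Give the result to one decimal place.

66.8pt

20.0 × 1.495³ = 20.0 × 3.34136 ≈ 66.83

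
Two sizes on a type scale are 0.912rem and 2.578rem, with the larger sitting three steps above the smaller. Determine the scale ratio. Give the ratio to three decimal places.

1.414

The ratio satisfies 0.912 × r³ = 2.578, so r = (2.578 / 0.912)^(1/3).
r = 2.8268^(1/3) ≈ 1.4139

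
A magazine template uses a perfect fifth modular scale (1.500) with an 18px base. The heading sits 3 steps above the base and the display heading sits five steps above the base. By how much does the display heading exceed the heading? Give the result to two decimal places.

75.94px

Step 3: 18.0 × 1.500³ = 60.7500px
Step 5: 18.0 × 1.500⁵ = 136.6875px
Difference: 136.6875 − 60.7500 = 75.9375px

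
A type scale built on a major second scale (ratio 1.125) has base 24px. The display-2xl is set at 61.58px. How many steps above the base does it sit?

8

1.125ⁿ = 61.58 / 24 = 2.5658
n = ln(2.5658) / ln(1.125) = 0.9423 / 0.1178 ≈ 8.00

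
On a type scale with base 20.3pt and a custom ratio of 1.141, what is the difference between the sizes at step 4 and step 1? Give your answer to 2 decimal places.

11.24pt

Step 1: 20.3 × 1.141 = 23.1623pt
Step 4: 20.3 × 1.141⁴ = 34.4064pt
Difference: 34.4064 − 23.1623 = 11.2441pt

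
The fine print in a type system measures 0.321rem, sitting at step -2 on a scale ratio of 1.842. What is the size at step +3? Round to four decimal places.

Moving from step -2 to step +3 is 5 steps up, so multiply by r⁵.
0.321 × 1.842⁵ = 0.321 × 21.20548 ≈ 6.8070

6.8070rem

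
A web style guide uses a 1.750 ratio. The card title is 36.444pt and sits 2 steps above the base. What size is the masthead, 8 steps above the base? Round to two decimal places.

The gap is 8 − (2) = 6 steps, so the factor is 1.750^6.
36.444 × 1.750⁶ = 36.444 × 28.72290 ≈ 1046.777

1046.78pt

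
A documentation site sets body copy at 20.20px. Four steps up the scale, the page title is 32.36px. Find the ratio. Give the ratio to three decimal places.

1.125

The ratio satisfies 20.20 × r⁴ = 32.36, so r = (32.36 / 20.20)^(1/4).
r = 1.6020^(1/4) ≈ 1.1250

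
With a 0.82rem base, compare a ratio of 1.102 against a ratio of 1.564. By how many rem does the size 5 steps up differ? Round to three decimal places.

At 1.102: 0.82 × 1.102⁵ = 1.33267rem
At 1.564: 0.82 × 1.564⁵ = 7.67357rem
Difference: 7.67357 − 1.33267 = 6.34090rem

6.341rem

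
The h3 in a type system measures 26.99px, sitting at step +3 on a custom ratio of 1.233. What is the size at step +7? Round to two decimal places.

62.38px

26.99 × 1.233⁴ = 26.99 × 2.31128 ≈ 62.381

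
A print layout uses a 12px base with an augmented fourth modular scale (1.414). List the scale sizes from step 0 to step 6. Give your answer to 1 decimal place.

Step 0: 12px
Step 1: 12.0 × 1.414 = 17.0
Step 2: 12.0 × 1.414² = 24.0
Step 3: 12.0 × 1.414³ = 33.9
Step 4: 12.0 × 1.414⁴ = 48.0
Step 5: 12.0 × 1.414⁵ = 67.8
Step 6: 12.0 × 1.414⁶ = 95.9

12.0px, 17.0px, 24.0px, 33.9px, 48.0px, 67.8px, 95.9px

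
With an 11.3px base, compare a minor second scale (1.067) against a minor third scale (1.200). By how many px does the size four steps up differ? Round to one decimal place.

Minor second: 11.3 × 1.067⁴ = 14.647px
Minor third: 11.3 × 1.200⁴ = 23.432px
Difference: 23.432 − 14.647 = 8.785px

8.8px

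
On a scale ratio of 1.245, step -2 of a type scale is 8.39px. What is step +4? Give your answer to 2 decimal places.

8.39 × 1.245⁶ = 8.39 × 3.72406 ≈ 31.245

31.24px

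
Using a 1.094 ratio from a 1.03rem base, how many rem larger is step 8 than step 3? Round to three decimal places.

0.765rem

Step 3: 1.03 × 1.094³ = 1.34862rem
Step 8: 1.03 × 1.094⁸ = 2.11337rem
Difference: 2.11337 − 1.34862 = 0.76475rem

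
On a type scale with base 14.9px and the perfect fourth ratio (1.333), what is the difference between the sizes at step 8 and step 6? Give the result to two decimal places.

64.94px

Step 6: 14.9 × 1.333⁶ = 83.5925px
Step 8: 14.9 × 1.333⁸ = 148.5345px
Difference: 148.5345 − 83.5925 = 64.9420px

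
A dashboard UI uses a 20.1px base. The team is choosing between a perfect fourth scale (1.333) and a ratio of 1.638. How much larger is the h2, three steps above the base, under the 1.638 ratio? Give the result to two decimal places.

Perfect fourth: 20.1 × 1.333³ = 47.6087px
At 1.638: 20.1 × 1.638³ = 88.3360px
Difference: 88.3360 − 47.6087 = 40.7273px

40.73px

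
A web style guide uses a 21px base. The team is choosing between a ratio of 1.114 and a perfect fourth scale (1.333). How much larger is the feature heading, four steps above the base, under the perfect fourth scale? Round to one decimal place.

34.0px

At 1.114: 21.0 × 1.114⁴ = 32.341px
Perfect fourth: 21.0 × 1.333⁴ = 66.304px
Difference: 66.304 − 32.341 = 33.963px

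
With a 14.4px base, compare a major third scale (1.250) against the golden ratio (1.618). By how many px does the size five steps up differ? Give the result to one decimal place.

Major third: 14.4 × 1.250⁵ = 43.945px
Golden ratio: 14.4 × 1.618⁵ = 159.682px
Difference: 159.682 − 43.945 = 115.737px

115.7px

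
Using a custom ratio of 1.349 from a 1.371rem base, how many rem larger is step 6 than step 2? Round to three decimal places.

Step 2: 1.371 × 1.349² = 2.49495rem
Step 6: 1.371 × 1.349⁶ = 8.26246rem
Difference: 8.26246 − 2.49495 = 5.76751rem

5.768rem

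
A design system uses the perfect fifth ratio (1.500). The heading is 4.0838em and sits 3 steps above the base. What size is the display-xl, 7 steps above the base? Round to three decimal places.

The gap is 7 − (3) = 4 steps, so the factor is 1.500^4.
4.0838 × 1.500⁴ = 4.0838 × 5.06250 ≈ 20.674

20.674em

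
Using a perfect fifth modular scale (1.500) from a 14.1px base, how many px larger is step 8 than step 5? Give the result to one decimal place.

Step 5: 14.1 × 1.500⁵ = 107.072px
Step 8: 14.1 × 1.500⁸ = 361.368px
Difference: 361.368 − 107.072 = 254.296px

254.3px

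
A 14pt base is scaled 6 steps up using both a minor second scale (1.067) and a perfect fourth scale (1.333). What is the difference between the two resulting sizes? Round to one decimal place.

57.9pt

Minor second: 14.0 × 1.067⁶ = 20.659pt
Perfect fourth: 14.0 × 1.333⁶ = 78.543pt
Difference: 78.543 − 20.659 = 57.884pt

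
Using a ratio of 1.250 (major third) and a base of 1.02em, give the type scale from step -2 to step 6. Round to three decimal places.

0.653em, 0.816em, 1.020em, 1.275em, 1.594em, 1.992em, 2.490em, 3.113em, 3.891em

Step -2: 1.02 ÷ 1.250² = 0.653
Step -1: 1.02 ÷ 1.250 = 0.816
Step 0: 1.02em
Step 1: 1.02 × 1.250 = 1.275
Step 2: 1.02 × 1.250² = 1.594
Step 3: 1.02 × 1.250³ = 1.992
Step 4: 1.02 × 1.250⁴ = 2.490
Step 5: 1.02 × 1.250⁵ = 3.113
Step 6: 1.02 × 1.250⁶ = 3.891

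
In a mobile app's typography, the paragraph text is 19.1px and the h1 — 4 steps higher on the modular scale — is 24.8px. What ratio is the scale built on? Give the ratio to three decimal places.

The ratio satisfies 19.1 × r⁴ = 24.8, so r = (24.8 / 19.1)^(1/4).
r = 1.2984^(1/4) ≈ 1.0675

1.067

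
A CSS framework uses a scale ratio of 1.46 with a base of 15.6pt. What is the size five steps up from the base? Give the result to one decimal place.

103.5pt

15.6 × 1.46⁵ = 15.6 × 6.63383 ≈ 103.49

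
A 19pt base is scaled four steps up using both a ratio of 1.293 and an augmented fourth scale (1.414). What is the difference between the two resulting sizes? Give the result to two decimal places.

22.85pt

At 1.293: 19.0 × 1.293⁴ = 53.1065pt
Augmented fourth: 19.0 × 1.414⁴ = 75.9541pt
Difference: 75.9541 − 53.1065 = 22.8476pt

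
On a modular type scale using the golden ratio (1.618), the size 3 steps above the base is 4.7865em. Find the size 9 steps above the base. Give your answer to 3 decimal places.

The gap is 9 − (3) = 6 steps, so the factor is 1.618^6.
4.7865 × 1.618⁶ = 4.7865 × 17.94201 ≈ 85.879

85.879em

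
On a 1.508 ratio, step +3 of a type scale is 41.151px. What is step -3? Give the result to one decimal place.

41.151 ÷ 1.508⁶ = 41.151 ÷ 11.76002 ≈ 3.499

3.5px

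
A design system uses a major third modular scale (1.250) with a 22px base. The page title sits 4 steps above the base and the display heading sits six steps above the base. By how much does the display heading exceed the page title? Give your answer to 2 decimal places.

30.21px

Step 4: 22.0 × 1.250⁴ = 53.7109px
Step 6: 22.0 × 1.250⁶ = 83.9233px
Difference: 83.9233 − 53.7109 = 30.2124px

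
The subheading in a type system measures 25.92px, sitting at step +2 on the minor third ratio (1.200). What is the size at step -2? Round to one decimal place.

25.92 ÷ 1.200⁴ = 25.92 ÷ 2.07360 ≈ 12.500

12.5px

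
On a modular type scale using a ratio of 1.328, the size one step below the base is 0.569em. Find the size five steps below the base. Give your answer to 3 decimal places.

0.183em

0.569 ÷ 1.328⁴ = 0.569 ÷ 3.11023 ≈ 0.183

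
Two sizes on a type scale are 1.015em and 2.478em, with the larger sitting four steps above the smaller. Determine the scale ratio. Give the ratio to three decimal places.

The ratio satisfies 1.015 × r⁴ = 2.478, so r = (2.478 / 1.015)^(1/4).
r = 2.4414^(1/4) ≈ 1.2500

1.250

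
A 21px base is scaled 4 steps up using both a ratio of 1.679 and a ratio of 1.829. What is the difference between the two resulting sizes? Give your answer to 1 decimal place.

68.1px

At 1.679: 21.0 × 1.679⁴ = 166.887px
At 1.829: 21.0 × 1.829⁴ = 235.003px
Difference: 235.003 − 166.887 = 68.116px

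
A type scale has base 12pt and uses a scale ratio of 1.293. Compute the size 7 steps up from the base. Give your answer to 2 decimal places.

12.0 × 1.293⁷ = 12.0 × 6.04212 ≈ 72.51

72.51pt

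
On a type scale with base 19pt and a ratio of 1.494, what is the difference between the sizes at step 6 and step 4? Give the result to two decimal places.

116.62pt

Step 4: 19.0 × 1.494⁴ = 94.6577pt
Step 6: 19.0 × 1.494⁶ = 211.2794pt
Difference: 211.2794 − 94.6577 = 116.6217pt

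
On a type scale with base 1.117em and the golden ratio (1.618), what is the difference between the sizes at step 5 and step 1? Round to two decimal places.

10.58em

Step 1: 1.117 × 1.618 = 1.8073em
Step 5: 1.117 × 1.618⁵ = 12.3864em
Difference: 12.3864 − 1.8073 = 10.5791em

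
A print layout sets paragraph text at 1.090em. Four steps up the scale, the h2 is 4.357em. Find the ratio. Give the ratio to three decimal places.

The ratio satisfies 1.090 × r⁴ = 4.357, so r = (4.357 / 1.090)^(1/4).
r = 3.9972^(1/4) ≈ 1.4140

1.414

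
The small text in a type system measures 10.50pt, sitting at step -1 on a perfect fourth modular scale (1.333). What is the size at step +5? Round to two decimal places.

10.50 × 1.333⁶ = 10.50 × 5.61023 ≈ 58.907

58.91pt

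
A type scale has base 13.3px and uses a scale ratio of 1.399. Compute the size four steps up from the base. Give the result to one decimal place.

50.9px

13.3 × 1.399⁴ = 13.3 × 3.83064 ≈ 50.95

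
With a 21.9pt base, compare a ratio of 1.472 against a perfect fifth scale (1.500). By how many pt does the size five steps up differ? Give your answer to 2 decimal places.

At 1.472: 21.9 × 1.472⁵ = 151.3503pt
Perfect fifth: 21.9 × 1.500⁵ = 166.3031pt
Difference: 166.3031 − 151.3503 = 14.9528pt

14.95pt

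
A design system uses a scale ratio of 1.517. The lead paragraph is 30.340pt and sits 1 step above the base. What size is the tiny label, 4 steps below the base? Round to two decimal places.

30.340 ÷ 1.517⁵ = 30.340 ÷ 8.03393 ≈ 3.776

3.78pt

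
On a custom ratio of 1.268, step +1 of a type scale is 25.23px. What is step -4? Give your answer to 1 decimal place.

7.7px

25.23 ÷ 1.268⁵ = 25.23 ÷ 3.27790 ≈ 7.697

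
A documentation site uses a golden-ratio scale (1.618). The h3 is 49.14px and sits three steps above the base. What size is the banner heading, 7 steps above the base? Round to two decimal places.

336.78px

Moving from step +3 to step +7 is 4 steps up, so multiply by r⁴.
49.14 × 1.618⁴ = 49.14 × 6.85353 ≈ 336.782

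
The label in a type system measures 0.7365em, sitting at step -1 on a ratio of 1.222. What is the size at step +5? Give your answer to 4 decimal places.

The gap is 5 − (-1) = 6 steps, so the factor is 1.222^6.
0.7365 × 1.222⁶ = 0.7365 × 3.32987 ≈ 2.4524

2.4524em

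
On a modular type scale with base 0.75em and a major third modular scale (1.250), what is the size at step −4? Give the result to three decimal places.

0.307em

0.75 ÷ 1.250⁴ = 0.75 ÷ 2.44141 ≈ 0.307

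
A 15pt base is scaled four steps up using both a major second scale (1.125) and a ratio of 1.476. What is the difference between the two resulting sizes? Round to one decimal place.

47.2pt

Major second: 15.0 × 1.125⁴ = 24.027pt
At 1.476: 15.0 × 1.476⁴ = 71.193pt
Difference: 71.193 − 24.027 = 47.166pt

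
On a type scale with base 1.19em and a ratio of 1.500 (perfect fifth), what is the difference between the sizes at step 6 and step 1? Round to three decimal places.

11.770em

Step 1: 1.19 × 1.500 = 1.78500em
Step 6: 1.19 × 1.500⁶ = 13.55484em
Difference: 13.55484 − 1.78500 = 11.76984em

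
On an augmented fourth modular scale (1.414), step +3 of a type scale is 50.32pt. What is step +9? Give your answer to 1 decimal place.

402.2pt

Moving from step +3 to step +9 is 6 steps up, so multiply by r⁶.
50.32 × 1.414⁶ = 50.32 × 7.99275 ≈ 402.195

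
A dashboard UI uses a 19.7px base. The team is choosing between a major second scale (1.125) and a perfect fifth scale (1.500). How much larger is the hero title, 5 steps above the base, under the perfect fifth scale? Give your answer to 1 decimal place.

Major second: 19.7 × 1.125⁵ = 35.500px
Perfect fifth: 19.7 × 1.500⁵ = 149.597px
Difference: 149.597 − 35.500 = 114.097px

114.1px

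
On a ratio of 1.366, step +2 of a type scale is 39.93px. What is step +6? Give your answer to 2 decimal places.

39.93 × 1.366⁴ = 39.93 × 3.48179 ≈ 139.028

139.03px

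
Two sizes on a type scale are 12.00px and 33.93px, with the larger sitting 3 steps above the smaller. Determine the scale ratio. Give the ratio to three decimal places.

1.414

The ratio satisfies 12.00 × r³ = 33.93, so r = (33.93 / 12.00)^(1/3).
r = 2.8275^(1/3) ≈ 1.4141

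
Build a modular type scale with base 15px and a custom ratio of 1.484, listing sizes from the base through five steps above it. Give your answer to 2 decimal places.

Step 0: 15px
Step 1: 15.0 × 1.484 = 22.26
Step 2: 15.0 × 1.484² = 33.03
Step 3: 15.0 × 1.484³ = 49.02
Step 4: 15.0 × 1.484⁴ = 72.75
Step 5: 15.0 × 1.484⁵ = 107.96

15.00px, 22.26px, 33.03px, 49.02px, 72.75px, 107.96px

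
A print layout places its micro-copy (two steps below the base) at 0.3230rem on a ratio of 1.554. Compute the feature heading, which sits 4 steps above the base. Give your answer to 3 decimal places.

4.549rem

The gap is 4 − (-2) = 6 steps, so the factor is 1.554^6.
0.3230 × 1.554⁶ = 0.3230 × 14.08335 ≈ 4.549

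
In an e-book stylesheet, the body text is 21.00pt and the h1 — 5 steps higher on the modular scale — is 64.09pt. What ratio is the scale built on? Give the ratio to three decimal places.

1.250

The ratio satisfies 21.00 × r⁵ = 64.09, so r = (64.09 / 21.00)^(1/5).
r = 3.0519^(1/5) ≈ 1.2500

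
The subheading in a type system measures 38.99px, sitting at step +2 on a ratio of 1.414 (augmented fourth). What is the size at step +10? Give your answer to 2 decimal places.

623.09px

The gap is 10 − (2) = 8 steps, so the factor is 1.414^8.
38.99 × 1.414⁸ = 38.99 × 15.98068 ≈ 623.087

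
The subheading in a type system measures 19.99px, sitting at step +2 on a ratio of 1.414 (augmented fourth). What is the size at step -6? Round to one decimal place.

19.99 ÷ 1.414⁸ = 19.99 ÷ 15.98068 ≈ 1.251

1.3px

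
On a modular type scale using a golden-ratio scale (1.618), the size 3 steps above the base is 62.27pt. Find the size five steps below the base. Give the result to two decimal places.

1.33pt

62.27 ÷ 1.618⁸ = 62.27 ÷ 46.97082 ≈ 1.326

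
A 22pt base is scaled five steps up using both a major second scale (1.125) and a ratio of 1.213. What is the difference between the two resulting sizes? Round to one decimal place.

Major second: 22.0 × 1.125⁵ = 39.645pt
At 1.213: 22.0 × 1.213⁵ = 57.773pt
Difference: 57.773 − 39.645 = 18.128pt

18.1pt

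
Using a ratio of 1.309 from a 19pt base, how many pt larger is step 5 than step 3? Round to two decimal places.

30.41pt

Step 3: 19.0 × 1.309³ = 42.6160pt
Step 5: 19.0 × 1.309⁵ = 73.0217pt
Difference: 73.0217 − 42.6160 = 30.4057pt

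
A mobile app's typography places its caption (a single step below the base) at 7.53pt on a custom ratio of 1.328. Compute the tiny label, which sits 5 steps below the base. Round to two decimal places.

2.42pt

Moving from step -1 to step -5 is 4 steps down, so divide by r⁴.
7.53 ÷ 1.328⁴ = 7.53 ÷ 3.11023 ≈ 2.421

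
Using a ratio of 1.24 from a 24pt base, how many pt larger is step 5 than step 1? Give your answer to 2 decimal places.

40.60pt

Step 1: 24.0 × 1.24 = 29.7600pt
Step 5: 24.0 × 1.24⁵ = 70.3590pt
Difference: 70.3590 − 29.7600 = 40.5990pt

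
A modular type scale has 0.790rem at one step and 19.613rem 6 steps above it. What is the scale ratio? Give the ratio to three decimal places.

The ratio satisfies 0.790 × r⁶ = 19.613, so r = (19.613 / 0.790)^(1/6).
r = 24.8266^(1/6) ≈ 1.7080

1.708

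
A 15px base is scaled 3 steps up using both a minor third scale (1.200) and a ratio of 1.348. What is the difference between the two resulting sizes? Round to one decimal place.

Minor third: 15.0 × 1.200³ = 25.920px
At 1.348: 15.0 × 1.348³ = 36.742px
Difference: 36.742 − 25.920 = 10.822px

10.8px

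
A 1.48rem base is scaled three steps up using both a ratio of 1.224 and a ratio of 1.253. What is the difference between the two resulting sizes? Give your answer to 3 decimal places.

0.198rem

At 1.224: 1.48 × 1.224³ = 2.71398rem
At 1.253: 1.48 × 1.253³ = 2.91149rem
Difference: 2.91149 − 2.71398 = 0.19751rem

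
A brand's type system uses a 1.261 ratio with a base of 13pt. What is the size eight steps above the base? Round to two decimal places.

83.11pt

13.0 × 1.261⁸ = 13.0 × 6.39324 ≈ 83.11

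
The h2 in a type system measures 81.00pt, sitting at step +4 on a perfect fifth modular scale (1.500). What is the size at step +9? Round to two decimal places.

615.09pt

81.00 × 1.500⁵ = 81.00 × 7.59375 ≈ 615.094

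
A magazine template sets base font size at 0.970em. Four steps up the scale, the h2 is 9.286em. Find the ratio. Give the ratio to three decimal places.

r⁴ = 9.286 / 0.970, so r = (9.286/0.970)^(1/4).
r = 9.5732^(1/4) ≈ 1.7590

1.759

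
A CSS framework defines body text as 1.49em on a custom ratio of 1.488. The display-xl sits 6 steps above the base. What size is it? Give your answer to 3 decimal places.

Every step multiplies by the scale ratio.
1.49 × 1.488⁶ = 1.49 × 10.85469 ≈ 16.173

16.173em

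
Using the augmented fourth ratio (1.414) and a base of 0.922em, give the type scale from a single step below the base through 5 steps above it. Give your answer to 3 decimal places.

Step -1: 0.922 ÷ 1.414 = 0.652
Step 0: 0.922em
Step 1: 0.922 × 1.414 = 1.304
Step 2: 0.922 × 1.414² = 1.843
Step 3: 0.922 × 1.414³ = 2.607
Step 4: 0.922 × 1.414⁴ = 3.686
Step 5: 0.922 × 1.414⁵ = 5.212

0.652em, 0.922em, 1.304em, 1.843em, 2.607em, 3.686em, 5.212em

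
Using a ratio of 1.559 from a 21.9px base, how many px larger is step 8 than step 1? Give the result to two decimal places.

Step 1: 21.9 × 1.559 = 34.1421px
Step 8: 21.9 × 1.559⁸ = 764.2106px
Difference: 764.2106 − 34.1421 = 730.0685px

730.07px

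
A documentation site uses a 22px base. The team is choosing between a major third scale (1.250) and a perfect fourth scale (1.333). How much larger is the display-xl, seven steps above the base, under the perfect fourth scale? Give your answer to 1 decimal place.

59.6px

Major third: 22.0 × 1.250⁷ = 104.904px
Perfect fourth: 22.0 × 1.333⁷ = 164.526px
Difference: 164.526 − 104.904 = 59.622px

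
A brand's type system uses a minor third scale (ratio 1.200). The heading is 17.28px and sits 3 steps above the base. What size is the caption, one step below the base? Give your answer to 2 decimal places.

17.28 ÷ 1.200⁴ = 17.28 ÷ 2.07360 ≈ 8.333

8.33px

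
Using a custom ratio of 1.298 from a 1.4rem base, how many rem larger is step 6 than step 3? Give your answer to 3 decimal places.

3.634rem

Step 3: 1.4 × 1.298³ = 3.06163rem
Step 6: 1.4 × 1.298⁶ = 6.69539rem
Difference: 6.69539 − 3.06163 = 3.63376rem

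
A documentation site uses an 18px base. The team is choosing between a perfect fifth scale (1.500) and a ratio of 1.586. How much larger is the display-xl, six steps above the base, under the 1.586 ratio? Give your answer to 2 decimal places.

81.45px

Perfect fifth: 18.0 × 1.500⁶ = 205.0312px
At 1.586: 18.0 × 1.586⁶ = 286.4782px
Difference: 286.4782 − 205.0312 = 81.4470px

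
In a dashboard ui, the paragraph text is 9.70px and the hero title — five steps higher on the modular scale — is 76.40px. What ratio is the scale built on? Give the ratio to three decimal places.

r⁵ = 76.40 / 9.70, so r = (76.40/9.70)^(1/5).
r = 7.8763^(1/5) ≈ 1.5110

1.511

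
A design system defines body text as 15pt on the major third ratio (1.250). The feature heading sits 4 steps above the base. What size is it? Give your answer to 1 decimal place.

36.6pt

A modular type scale is a geometric sequence: sizeₙ = base × rⁿ.
15.0 × 1.250⁴ = 15.0 × 2.44141 ≈ 36.62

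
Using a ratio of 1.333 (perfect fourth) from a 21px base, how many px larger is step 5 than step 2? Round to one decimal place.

51.1px

Step 2: 21.0 × 1.333² = 37.315px
Step 5: 21.0 × 1.333⁵ = 88.383px
Difference: 88.383 − 37.315 = 51.068px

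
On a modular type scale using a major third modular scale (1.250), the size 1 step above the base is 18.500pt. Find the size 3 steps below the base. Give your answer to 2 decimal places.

7.58pt

18.500 ÷ 1.250⁴ = 18.500 ÷ 2.44141 ≈ 7.578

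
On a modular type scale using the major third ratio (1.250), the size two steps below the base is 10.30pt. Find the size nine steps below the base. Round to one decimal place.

2.2pt

10.30 ÷ 1.250⁷ = 10.30 ÷ 4.76837 ≈ 2.160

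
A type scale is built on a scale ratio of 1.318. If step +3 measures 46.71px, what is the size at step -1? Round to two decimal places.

15.48px

46.71 ÷ 1.318⁴ = 46.71 ÷ 3.01760 ≈ 15.479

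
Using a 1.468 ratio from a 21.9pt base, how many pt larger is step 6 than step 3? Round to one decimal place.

Step 3: 21.9 × 1.468³ = 69.282pt
Step 6: 21.9 × 1.468⁶ = 219.180pt
Difference: 219.180 − 69.282 = 149.898pt

149.9pt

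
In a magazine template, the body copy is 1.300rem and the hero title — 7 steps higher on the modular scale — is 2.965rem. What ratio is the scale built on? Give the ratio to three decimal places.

1.125

r⁷ = 2.965 / 1.300, so r = (2.965/1.300)^(1/7).
r = 2.2808^(1/7) ≈ 1.1250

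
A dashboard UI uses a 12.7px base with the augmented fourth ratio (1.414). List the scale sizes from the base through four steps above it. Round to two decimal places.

12.70px, 17.96px, 25.39px, 35.90px, 50.77px

Step 0: 12.7px
Step 1: 12.7 × 1.414 = 17.96
Step 2: 12.7 × 1.414² = 25.39
Step 3: 12.7 × 1.414³ = 35.90
Step 4: 12.7 × 1.414⁴ = 50.77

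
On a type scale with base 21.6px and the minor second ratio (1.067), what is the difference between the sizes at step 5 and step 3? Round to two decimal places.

3.63px

Step 3: 21.6 × 1.067³ = 26.2390px
Step 5: 21.6 × 1.067⁵ = 29.8728px
Difference: 29.8728 − 26.2390 = 3.6338px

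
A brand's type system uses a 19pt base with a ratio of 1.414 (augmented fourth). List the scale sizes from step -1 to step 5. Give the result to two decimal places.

Step -1: 19.0 ÷ 1.414 = 13.44
Step 0: 19pt
Step 1: 19.0 × 1.414 = 26.87
Step 2: 19.0 × 1.414² = 37.99
Step 3: 19.0 × 1.414³ = 53.72
Step 4: 19.0 × 1.414⁴ = 75.95
Step 5: 19.0 × 1.414⁵ = 107.40

13.44pt, 19.00pt, 26.87pt, 37.99pt, 53.72pt, 75.95pt, 107.40pt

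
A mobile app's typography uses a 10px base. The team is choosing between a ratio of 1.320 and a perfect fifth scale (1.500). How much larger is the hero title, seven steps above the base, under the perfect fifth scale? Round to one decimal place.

101.0px

At 1.320: 10.0 × 1.320⁷ = 69.826px
Perfect fifth: 10.0 × 1.500⁷ = 170.859px
Difference: 170.859 − 69.826 = 101.033px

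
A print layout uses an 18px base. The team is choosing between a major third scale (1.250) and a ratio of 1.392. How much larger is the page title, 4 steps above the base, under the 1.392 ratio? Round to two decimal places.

23.64px

Major third: 18.0 × 1.250⁴ = 43.9453px
At 1.392: 18.0 × 1.392⁴ = 67.5818px
Difference: 67.5818 − 43.9453 = 23.6365px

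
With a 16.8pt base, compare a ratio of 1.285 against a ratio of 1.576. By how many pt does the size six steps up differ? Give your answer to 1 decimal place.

At 1.285: 16.8 × 1.285⁶ = 75.636pt
At 1.576: 16.8 × 1.576⁶ = 257.423pt
Difference: 257.423 − 75.636 = 181.787pt

181.8pt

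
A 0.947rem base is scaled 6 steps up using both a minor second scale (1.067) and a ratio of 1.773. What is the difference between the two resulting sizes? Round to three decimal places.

28.020rem

Minor second: 0.947 × 1.067⁶ = 1.39745rem
At 1.773: 0.947 × 1.773⁶ = 29.41727rem
Difference: 29.41727 − 1.39745 = 28.01982rem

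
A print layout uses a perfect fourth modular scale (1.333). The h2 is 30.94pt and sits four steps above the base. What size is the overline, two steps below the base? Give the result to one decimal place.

30.94 ÷ 1.333⁶ = 30.94 ÷ 5.61023 ≈ 5.515

5.5pt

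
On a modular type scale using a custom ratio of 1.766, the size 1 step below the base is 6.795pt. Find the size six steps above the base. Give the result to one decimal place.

6.795 × 1.766⁷ = 6.795 × 53.57163 ≈ 364.019

364.0pt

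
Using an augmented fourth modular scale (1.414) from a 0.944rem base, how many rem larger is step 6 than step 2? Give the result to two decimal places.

Step 2: 0.944 × 1.414² = 1.8874rem
Step 6: 0.944 × 1.414⁶ = 7.5452rem
Difference: 7.5452 − 1.8874 = 5.6578rem

5.66rem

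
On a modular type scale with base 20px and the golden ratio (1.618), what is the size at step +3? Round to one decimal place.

84.7px

20.0 × 1.618³ = 20.0 × 4.23580 ≈ 84.72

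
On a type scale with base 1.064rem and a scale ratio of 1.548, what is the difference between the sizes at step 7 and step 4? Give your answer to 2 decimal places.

Step 4: 1.064 × 1.548⁴ = 6.1098rem
Step 7: 1.064 × 1.548⁷ = 22.6641rem
Difference: 22.6641 − 6.1098 = 16.5543rem

16.55rem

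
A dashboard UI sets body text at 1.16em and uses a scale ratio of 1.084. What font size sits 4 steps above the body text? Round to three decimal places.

1.602em

A modular type scale is a geometric sequence: sizeₙ = base × rⁿ.
1.16 × 1.084⁴ = 1.16 × 1.38076 ≈ 1.602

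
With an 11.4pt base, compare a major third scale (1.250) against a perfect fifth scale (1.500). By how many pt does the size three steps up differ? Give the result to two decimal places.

16.21pt

Major third: 11.4 × 1.250³ = 22.2656pt
Perfect fifth: 11.4 × 1.500³ = 38.4750pt
Difference: 38.4750 − 22.2656 = 16.2094pt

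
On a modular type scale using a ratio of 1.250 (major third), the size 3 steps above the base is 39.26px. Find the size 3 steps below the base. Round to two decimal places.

10.29px

The gap is -3 − (3) = -6 steps, so the factor is 1.250^-6.
39.26 ÷ 1.250⁶ = 39.26 ÷ 3.81470 ≈ 10.292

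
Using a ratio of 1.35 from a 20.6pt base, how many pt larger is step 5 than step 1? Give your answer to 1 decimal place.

64.6pt

Step 1: 20.6 × 1.35 = 27.810pt
Step 5: 20.6 × 1.35⁵ = 92.371pt
Difference: 92.371 − 27.810 = 64.561pt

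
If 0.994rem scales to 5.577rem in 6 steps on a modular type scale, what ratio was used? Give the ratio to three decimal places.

1.333

The ratio satisfies 0.994 × r⁶ = 5.577, so r = (5.577 / 0.994)^(1/6).
r = 5.6107^(1/6) ≈ 1.3330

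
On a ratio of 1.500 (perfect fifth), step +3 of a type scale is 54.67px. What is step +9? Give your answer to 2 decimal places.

The gap is 9 − (3) = 6 steps, so the factor is 1.500^6.
54.67 × 1.500⁶ = 54.67 × 11.39062 ≈ 622.725

622.73px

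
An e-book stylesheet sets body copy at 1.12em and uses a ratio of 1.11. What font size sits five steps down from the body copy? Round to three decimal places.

0.665em

A modular type scale is a geometric sequence: sizeₙ = base × rⁿ.
1.12 ÷ 1.11⁵ = 1.12 ÷ 1.68506 ≈ 0.665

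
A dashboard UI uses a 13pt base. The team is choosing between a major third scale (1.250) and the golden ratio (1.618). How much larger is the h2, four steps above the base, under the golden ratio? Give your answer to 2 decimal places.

Major third: 13.0 × 1.250⁴ = 31.7383pt
Golden ratio: 13.0 × 1.618⁴ = 89.0958pt
Difference: 89.0958 − 31.7383 = 57.3575pt

57.36pt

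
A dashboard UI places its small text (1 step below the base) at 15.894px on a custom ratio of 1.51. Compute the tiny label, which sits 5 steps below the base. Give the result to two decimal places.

3.06px

The gap is -5 − (-1) = -4 steps, so the factor is 1.51^-4.
15.894 ÷ 1.51⁴ = 15.894 ÷ 5.19886 ≈ 3.057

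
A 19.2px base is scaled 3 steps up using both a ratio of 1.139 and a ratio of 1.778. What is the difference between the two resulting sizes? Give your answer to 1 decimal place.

At 1.139: 19.2 × 1.139³ = 28.371px
At 1.778: 19.2 × 1.778³ = 107.919px
Difference: 107.919 − 28.371 = 79.548px

79.5px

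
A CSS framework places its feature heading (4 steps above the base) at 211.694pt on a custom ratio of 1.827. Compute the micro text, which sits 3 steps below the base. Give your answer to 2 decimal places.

211.694 ÷ 1.827⁷ = 211.694 ÷ 67.94693 ≈ 3.116

3.12pt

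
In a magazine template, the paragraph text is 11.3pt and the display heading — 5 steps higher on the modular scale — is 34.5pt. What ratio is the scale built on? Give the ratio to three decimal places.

1.250

r⁵ = 34.5 / 11.3, so r = (34.5/11.3)^(1/5).
r = 3.0531^(1/5) ≈ 1.2501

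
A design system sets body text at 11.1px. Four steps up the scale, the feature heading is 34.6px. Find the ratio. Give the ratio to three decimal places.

1.329

The ratio satisfies 11.1 × r⁴ = 34.6, so r = (34.6 / 11.1)^(1/4).
r = 3.1171^(1/4) ≈ 1.3287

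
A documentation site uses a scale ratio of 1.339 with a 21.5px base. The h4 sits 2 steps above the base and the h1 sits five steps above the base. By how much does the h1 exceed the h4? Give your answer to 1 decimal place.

Step 2: 21.5 × 1.339² = 38.548px
Step 5: 21.5 × 1.339⁵ = 92.543px
Difference: 92.543 − 38.548 = 53.995px

54.0px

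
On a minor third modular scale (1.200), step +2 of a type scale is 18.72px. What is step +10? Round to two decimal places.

80.49px

18.72 × 1.200⁸ = 18.72 × 4.29982 ≈ 80.493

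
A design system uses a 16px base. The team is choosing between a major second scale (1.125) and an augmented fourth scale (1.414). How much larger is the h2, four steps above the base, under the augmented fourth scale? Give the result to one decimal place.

Major second: 16.0 × 1.125⁴ = 25.629px
Augmented fourth: 16.0 × 1.414⁴ = 63.961px
Difference: 63.961 − 25.629 = 38.332px

38.3px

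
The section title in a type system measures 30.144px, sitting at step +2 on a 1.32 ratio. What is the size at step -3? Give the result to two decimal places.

30.144 ÷ 1.32⁵ = 30.144 ÷ 4.00746 ≈ 7.522

7.52px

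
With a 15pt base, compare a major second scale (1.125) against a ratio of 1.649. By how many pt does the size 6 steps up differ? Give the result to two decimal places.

Major second: 15.0 × 1.125⁶ = 30.4093pt
At 1.649: 15.0 × 1.649⁶ = 301.5888pt
Difference: 301.5888 − 30.4093 = 271.1795pt

271.18pt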